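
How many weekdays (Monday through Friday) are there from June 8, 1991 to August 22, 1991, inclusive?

54

June 8, 1991 is a Saturday.
The range spans 76 days (inclusive of both endpoints).
76 = 7 × 10 + 6, so there are 10 full weeks plus 6 extra days.
Each full week contributes 5 weekdays (Mon–Fri): 10 × 5 = 50.
The 6 extra days are Saturday, Sunday, Monday, Tuesday, Wednesday, Thursday — 4 of them qualify.
Total: 50 + 4 = 54.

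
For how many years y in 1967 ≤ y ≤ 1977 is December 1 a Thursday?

1

Day of week of December 1 in each year:
1967: Fri, 1968: Sun, 1969: Mon, 1970: Tue, 1971: Wed, 1972: Fri, 1973: Sat, 1974: Sun, 1975: Mon, 1976: Wed, 1977: Thu ✓
Thursdays: 1977.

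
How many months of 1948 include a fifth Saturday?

A month has five Saturdays exactly when Saturday falls within its first (length − 28) days.
Jan: 31 days, starts Thu → 5 of Thu, Fri, Sat ✓
Feb: 29 days, starts Sun → 5 of Sun
Mar: 31 days, starts Mon → 5 of Mon, Tue, Wed
Apr: 30 days, starts Thu → 5 of Thu, Fri
May: 31 days, starts Sat → 5 of Sat, Sun, Mon ✓
Jun: 30 days, starts Tue → 5 of Tue, Wed
Jul: 31 days, starts Thu → 5 of Thu, Fri, Sat ✓
Aug: 31 days, starts Sun → 5 of Sun, Mon, Tue
Sep: 30 days, starts Wed → 5 of Wed, Thu
Oct: 31 days, starts Fri → 5 of Fri, Sat, Sun ✓
Nov: 30 days, starts Mon → 5 of Mon, Tue
Dec: 31 days, starts Wed → 5 of Wed, Thu, Fri
Months with five Saturdays: Jan, May, Jul, Oct.

4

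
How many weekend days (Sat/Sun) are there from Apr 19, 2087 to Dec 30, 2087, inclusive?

Apr 19, 2087 is a Saturday.
The range spans 256 days (inclusive of both endpoints).
256 = 7 × 36 + 4, so there are 36 full weeks plus 4 extra days.
Each full week contributes 2 weekend days (Sat, Sun): 36 × 2 = 72.
The 4 extra days are Sat, Sun, Mon, Tue — 2 of them qualify.
Total: 72 + 2 = 74.

74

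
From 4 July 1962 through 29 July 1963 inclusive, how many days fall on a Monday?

56

4 July 1962 is a Wednesday.
The range spans 391 days (inclusive of both endpoints).
391 = 7 × 55 + 6, so there are 55 full weeks plus 6 extra days.
Each full week contributes one Monday: 55 so far.
The 6 extra days are Wednesday, Thursday, Friday, Saturday, Sunday, Monday — 1 of them qualifies.
Total: 55 + 1 = 56.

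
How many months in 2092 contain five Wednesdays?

5

A month has five Wednesdays exactly when Wednesday falls within its first (length − 28) days.
Jan: 31 days, starts Tue → 5 of Tue, Wed, Thu ✓
Feb: 29 days, starts Fri → 5 of Fri
Mar: 31 days, starts Sat → 5 of Sat, Sun, Mon
Apr: 30 days, starts Tue → 5 of Tue, Wed ✓
May: 31 days, starts Thu → 5 of Thu, Fri, Sat
Jun: 30 days, starts Sun → 5 of Sun, Mon
Jul: 31 days, starts Tue → 5 of Tue, Wed, Thu ✓
Aug: 31 days, starts Fri → 5 of Fri, Sat, Sun
Sep: 30 days, starts Mon → 5 of Mon, Tue
Oct: 31 days, starts Wed → 5 of Wed, Thu, Fri ✓
Nov: 30 days, starts Sat → 5 of Sat, Sun
Dec: 31 days, starts Mon → 5 of Mon, Tue, Wed ✓
Months with five Wednesdays: Jan, Apr, Jul, Oct, Dec.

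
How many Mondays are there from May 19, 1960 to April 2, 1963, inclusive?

May 19, 1960 is a Thursday.
From May 19, 1960 to April 2, 1963 is 1049 days inclusive.
1049 = 7 × 149 + 6, so there are 149 full weeks plus 6 extra days.
Each full week contributes one Monday: 149 so far.
The 6 extra days are Thursday, Friday, Saturday, Sunday, Monday, Tuesday — 1 of them qualifies.
Total: 149 + 1 = 150.

150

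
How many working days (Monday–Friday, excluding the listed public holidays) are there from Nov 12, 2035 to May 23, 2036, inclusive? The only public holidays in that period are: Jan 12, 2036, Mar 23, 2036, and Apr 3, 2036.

139

Nov 12, 2035 is a Monday.
From Nov 12, 2035 to May 23, 2036 is 194 days inclusive.
194 = 7 × 27 + 5, so there are 27 full weeks plus 5 extra days.
Each full week contributes 5 weekdays (Mon–Fri): 27 × 5 = 135.
The 5 extra days are Monday, Tuesday, Wednesday, Thursday, Friday — 5 of them qualify.
Total: 135 + 5 = 140.
Holidays: Jan 12, 2036 (Sat); Mar 23, 2036 (Sun); Apr 3, 2036 (Thu).
1 of the 3 holidays fall on weekdays; the rest are weekends and were already excluded.
Business days: 140 − 1 = 139.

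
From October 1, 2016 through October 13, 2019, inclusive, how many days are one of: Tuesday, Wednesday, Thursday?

October 1, 2016 is a Saturday.
The range spans 1108 days (inclusive of both endpoints).
1108 = 7 × 158 + 2, so there are 158 full weeks plus 2 extra days.
Each full week contributes 3 days from the set (Tue, Wed, Thu): 158 × 3 = 474.
The 2 extra days are Sat, Sun — none qualify.
Total: 474 + 0 = 474.

474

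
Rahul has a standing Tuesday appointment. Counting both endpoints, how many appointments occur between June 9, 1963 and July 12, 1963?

5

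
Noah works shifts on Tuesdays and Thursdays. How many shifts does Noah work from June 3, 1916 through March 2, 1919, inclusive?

286

June 3, 1916 is a Saturday.
The range spans 1003 days (inclusive of both endpoints).
1003 = 7 × 143 + 2, so there are 143 full weeks plus 2 extra days.
Each full week contributes 2 days from the set (Tue, Thu): 143 × 2 = 286.
The 2 extra days are Sat, Sun — none qualify.
Total: 286 + 0 = 286.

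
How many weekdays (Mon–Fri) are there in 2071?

Jan 1, 2071 is a Thursday.
That's 365 days from start to end, counting both.
365 = 7 × 52 + 1, so there are 52 full weeks plus 1 extra day.
Each full week contributes 5 weekdays (Mon–Fri): 52 × 5 = 260.
The 1 extra day is Thu — 1 of them qualifies.
Total: 260 + 1 = 261.

261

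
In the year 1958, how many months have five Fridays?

A month has five Fridays exactly when Friday falls within its first (length − 28) days.
Jan: 31 days, starts Wed → 5 of Wed, Thu, Fri ✓
Feb: 28 days, starts Sat → 5 of (none)
Mar: 31 days, starts Sat → 5 of Sat, Sun, Mon
Apr: 30 days, starts Tue → 5 of Tue, Wed
May: 31 days, starts Thu → 5 of Thu, Fri, Sat ✓
Jun: 30 days, starts Sun → 5 of Sun, Mon
Jul: 31 days, starts Tue → 5 of Tue, Wed, Thu
Aug: 31 days, starts Fri → 5 of Fri, Sat, Sun ✓
Sep: 30 days, starts Mon → 5 of Mon, Tue
Oct: 31 days, starts Wed → 5 of Wed, Thu, Fri ✓
Nov: 30 days, starts Sat → 5 of Sat, Sun
Dec: 31 days, starts Mon → 5 of Mon, Tue, Wed
Months with five Fridays: Jan, May, Aug, Oct.

4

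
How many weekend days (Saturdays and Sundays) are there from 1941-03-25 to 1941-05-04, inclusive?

1941-03-25 is a Tuesday.
From 1941-03-25 to 1941-05-04 is 41 days inclusive.
41 = 7 × 5 + 6, so there are 5 full weeks plus 6 extra days.
Each full week contributes 2 weekend days (Sat, Sun): 5 × 2 = 10.
The 6 extra days are Tue, Wed, Thu, Fri, Sat, Sun — 2 of them qualify.
Total: 10 + 2 = 12.

12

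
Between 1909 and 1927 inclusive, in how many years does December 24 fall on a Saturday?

Day of week of December 24 in each year:
1909: Fri, 1910: Sat ✓, 1911: Sun, 1912: Tue, 1913: Wed, 1914: Thu, 1915: Fri, 1916: Sun, 1917: Mon, 1918: Tue, 1919: Wed, 1920: Fri, 1921: Sat ✓, 1922: Sun, 1923: Mon, 1924: Wed, 1925: Thu, 1926: Fri, 1927: Sat ✓
Saturdays: 1910, 1921, 1927.

3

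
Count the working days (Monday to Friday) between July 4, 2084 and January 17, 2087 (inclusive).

July 4, 2084 is a Tuesday.
The range spans 928 days (inclusive of both endpoints).
928 = 7 × 132 + 4, so there are 132 full weeks plus 4 extra days.
Each full week contributes 5 weekdays (Mon–Fri): 132 × 5 = 660.
The 4 extra days are Tuesday, Wednesday, Thursday, Friday — 4 of them qualify.
Total: 660 + 4 = 664.

664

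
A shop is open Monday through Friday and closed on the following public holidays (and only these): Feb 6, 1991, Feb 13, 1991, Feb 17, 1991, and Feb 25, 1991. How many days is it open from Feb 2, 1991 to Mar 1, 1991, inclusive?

17

Feb 2, 1991 is a Saturday.
That's 28 days from start to end, counting both.
28 = 7 × 4, so the span is exactly 4 full weeks.
Each full week contributes 5 weekdays (Mon–Fri): 4 × 5 = 20.
Holidays: Feb 6, 1991 (Wed); Feb 13, 1991 (Wed); Feb 17, 1991 (Sun); Feb 25, 1991 (Mon).
3 of the 4 holidays fall on weekdays; the rest are weekends and were already excluded.
Business days: 20 − 3 = 17.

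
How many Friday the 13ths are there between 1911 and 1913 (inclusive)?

5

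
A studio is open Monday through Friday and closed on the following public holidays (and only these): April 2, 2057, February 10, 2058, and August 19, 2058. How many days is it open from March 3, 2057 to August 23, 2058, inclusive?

March 3, 2057 is a Saturday.
From March 3, 2057 to August 23, 2058 is 539 days inclusive.
539 = 7 × 77, so the span is exactly 77 full weeks.
Each full week contributes 5 weekdays (Mon–Fri): 77 × 5 = 385.
Holidays: April 2, 2057 (Mon); February 10, 2058 (Sun); August 19, 2058 (Mon).
2 of the 3 holidays fall on weekdays; the rest are weekends and were already excluded.
Business days: 385 − 2 = 383.

383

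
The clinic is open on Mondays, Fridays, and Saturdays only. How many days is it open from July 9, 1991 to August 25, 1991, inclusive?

20

July 9, 1991 is a Tuesday.
From July 9, 1991 to August 25, 1991 is 48 days inclusive.
48 = 7 × 6 + 6, so there are 6 full weeks plus 6 extra days.
Each full week contributes 3 days from the set (Mon, Fri, Sat): 6 × 3 = 18.
The 6 extra days are Tue, Wed, Thu, Fri, Sat, Sun — 2 of them qualify.
Total: 18 + 2 = 20.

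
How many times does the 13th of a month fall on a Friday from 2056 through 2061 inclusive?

Friday-the-13ths by year:
2056: Oct
2057: Apr, Jul
2058: Sep, Dec
2059: Jun
2060: Feb, Aug
2061: May

9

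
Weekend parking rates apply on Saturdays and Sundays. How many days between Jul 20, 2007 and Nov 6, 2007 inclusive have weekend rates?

Jul 20, 2007 is a Friday.
The range spans 110 days (inclusive of both endpoints).
110 = 7 × 15 + 5, so there are 15 full weeks plus 5 extra days.
Each full week contributes 2 weekend days (Sat, Sun): 15 × 2 = 30.
The 5 extra days are Friday, Saturday, Sunday, Monday, Tuesday — 2 of them qualify.
Total: 30 + 2 = 32.

32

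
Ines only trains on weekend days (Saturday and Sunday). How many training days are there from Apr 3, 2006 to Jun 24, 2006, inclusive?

Apr 3, 2006 is a Monday.
That's 83 days from start to end, counting both.
83 = 7 × 11 + 6, so there are 11 full weeks plus 6 extra days.
Each full week contributes 2 weekend days (Sat, Sun): 11 × 2 = 22.
The 6 extra days are Monday, Tuesday, Wednesday, Thursday, Friday, Saturday — 1 of them qualifies.
Total: 22 + 1 = 23.

23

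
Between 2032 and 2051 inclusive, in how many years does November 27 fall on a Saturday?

Day of week of November 27 in each year:
2032: Sat ✓, 2033: Sun, 2034: Mon, 2035: Tue, 2036: Thu, 2037: Fri, 2038: Sat ✓, 2039: Sun, 2040: Tue, 2041: Wed, 2042: Thu, 2043: Fri, 2044: Sun, 2045: Mon, 2046: Tue, 2047: Wed, 2048: Fri, 2049: Sat ✓, 2050: Sun, 2051: Mon
Saturdays: 2032, 2038, 2049.

3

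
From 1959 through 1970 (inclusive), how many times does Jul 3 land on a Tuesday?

1

Day of week of July 3 in each year:
1959: Fri, 1960: Sun, 1961: Mon, 1962: Tue ✓, 1963: Wed, 1964: Fri, 1965: Sat, 1966: Sun, 1967: Mon, 1968: Wed, 1969: Thu, 1970: Fri
Tuesdays: 1962.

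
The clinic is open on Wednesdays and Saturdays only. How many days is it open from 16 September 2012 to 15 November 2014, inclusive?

16 September 2012 is a Sunday.
From 16 September 2012 to 15 November 2014 is 791 days inclusive.
791 = 7 × 113, so the span is exactly 113 full weeks.
Each full week contributes 2 days from the set (Wed, Sat): 113 × 2 = 226.
Total: 226.

226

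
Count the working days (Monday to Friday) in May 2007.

May 1, 2007 is a Tuesday.
That's 31 days from start to end, counting both.
31 = 7 × 4 + 3, so there are 4 full weeks plus 3 extra days.
Each full week contributes 5 weekdays (Mon–Fri): 4 × 5 = 20.
The 3 extra days are Tuesday, Wednesday, Thursday — 3 of them qualify.
Total: 20 + 3 = 23.

23 weekdays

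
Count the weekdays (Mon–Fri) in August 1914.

21 weekdays

1914-08-01 is a Saturday.
From 1914-08-01 to 1914-08-31 is 31 days inclusive.
31 = 7 × 4 + 3, so there are 4 full weeks plus 3 extra days.
Each full week contributes 5 weekdays (Mon–Fri): 4 × 5 = 20.
The 3 extra days are Saturday, Sunday, Monday — 1 of them qualifies.
Total: 20 + 1 = 21.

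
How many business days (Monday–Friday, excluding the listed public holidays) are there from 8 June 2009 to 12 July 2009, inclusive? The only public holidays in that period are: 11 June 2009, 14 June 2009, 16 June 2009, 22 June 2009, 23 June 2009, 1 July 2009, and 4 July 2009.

8 June 2009 is a Monday.
From 8 June 2009 to 12 July 2009 is 35 days inclusive.
35 = 7 × 5, so the span is exactly 5 full weeks.
Each full week contributes 5 weekdays (Mon–Fri): 5 × 5 = 25.
Total: 25.
Holidays: 11 June 2009 (Thu); 14 June 2009 (Sun); 16 June 2009 (Tue); 22 June 2009 (Mon); 23 June 2009 (Tue); 1 July 2009 (Wed); 4 July 2009 (Sat).
5 of the 7 holidays fall on weekdays; the rest are weekends and were already excluded.
Business days: 25 − 5 = 20.

20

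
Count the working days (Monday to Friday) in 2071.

Jan 1, 2071 is a Thursday.
That's 365 days from start to end, counting both.
365 = 7 × 52 + 1, so there are 52 full weeks plus 1 extra day.
Each full week contributes 5 weekdays (Mon–Fri): 52 × 5 = 260.
The 1 extra day is Thursday — 1 of them qualifies.
Total: 260 + 1 = 261.

261 weekdays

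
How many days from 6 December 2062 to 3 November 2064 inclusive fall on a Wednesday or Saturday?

6 December 2062 is a Wednesday.
The range spans 699 days (inclusive of both endpoints).
699 = 7 × 99 + 6, so there are 99 full weeks plus 6 extra days.
Each full week contributes 2 days from the set (Wed, Sat): 99 × 2 = 198.
The 6 extra days are Wed, Thu, Fri, Sat, Sun, Mon — 2 of them qualify.
Total: 198 + 2 = 200.

200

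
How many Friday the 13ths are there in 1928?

3

The 13th falls on a Friday when the month's 13th has weekday Fri.
Jan 13 is Fri ✓; Feb 13 is Mon; Mar 13 is Tue; Apr 13 is Fri ✓; May 13 is Sun; Jun 13 is Wed; Jul 13 is Fri ✓; Aug 13 is Mon; Sep 13 is Thu; Oct 13 is Sat; Nov 13 is Tue; Dec 13 is Thu.
Friday the 13ths: Jan, Apr, Jul.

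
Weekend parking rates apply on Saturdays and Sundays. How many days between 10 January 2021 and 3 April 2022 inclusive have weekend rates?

10 January 2021 is a Sunday.
The range spans 449 days (inclusive of both endpoints).
449 = 7 × 64 + 1, so there are 64 full weeks plus 1 extra day.
Each full week contributes 2 weekend days (Sat, Sun): 64 × 2 = 128.
The 1 extra day is Sun — 1 of them qualifies.
Total: 128 + 1 = 129.

129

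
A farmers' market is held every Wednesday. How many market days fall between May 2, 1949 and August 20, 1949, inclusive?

16 Wednesdays

May 2, 1949 is a Monday.
That's 111 days from start to end, counting both.
111 = 7 × 15 + 6, so there are 15 full weeks plus 6 extra days.
Each full week contributes one Wednesday: 15 so far.
The 6 extra days are Mon, Tue, Wed, Thu, Fri, Sat — 1 of them qualifies.
Total: 15 + 1 = 16.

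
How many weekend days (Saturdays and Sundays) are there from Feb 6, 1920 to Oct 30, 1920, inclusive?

77

Feb 6, 1920 is a Friday.
From Feb 6, 1920 to Oct 30, 1920 is 268 days inclusive.
268 = 7 × 38 + 2, so there are 38 full weeks plus 2 extra days.
Each full week contributes 2 weekend days (Sat, Sun): 38 × 2 = 76.
The 2 extra days are Friday, Saturday — 1 of them qualifies.
Total: 76 + 1 = 77.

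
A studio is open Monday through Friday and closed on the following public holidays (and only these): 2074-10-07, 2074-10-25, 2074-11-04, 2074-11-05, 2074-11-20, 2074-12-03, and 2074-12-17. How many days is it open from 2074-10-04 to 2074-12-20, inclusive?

2074-10-04 is a Thursday.
The range spans 78 days (inclusive of both endpoints).
78 = 7 × 11 + 1, so there are 11 full weeks plus 1 extra day.
Each full week contributes 5 weekdays (Mon–Fri): 11 × 5 = 55.
The 1 extra day is Thu — 1 of them qualifies.
Total: 55 + 1 = 56.
Holidays: 2074-10-07 (Sun); 2074-10-25 (Thu); 2074-11-04 (Sun); 2074-11-05 (Mon); 2074-11-20 (Tue); 2074-12-03 (Mon); 2074-12-17 (Mon).
5 of the 7 holidays fall on weekdays; the rest are weekends and were already excluded.
Business days: 56 − 5 = 51.

51 business days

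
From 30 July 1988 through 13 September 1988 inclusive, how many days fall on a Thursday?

6 Thursdays

30 July 1988 is a Saturday.
That's 46 days from start to end, counting both.
46 = 7 × 6 + 4, so there are 6 full weeks plus 4 extra days.
Each full week contributes one Thursday: 6 so far.
The 4 extra days are Sat, Sun, Mon, Tue — none qualify.
Total: 6 + 0 = 6.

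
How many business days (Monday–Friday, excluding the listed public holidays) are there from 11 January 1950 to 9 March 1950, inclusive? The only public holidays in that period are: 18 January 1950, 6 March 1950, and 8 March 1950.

11 January 1950 is a Wednesday.
The range spans 58 days (inclusive of both endpoints).
58 = 7 × 8 + 2, so there are 8 full weeks plus 2 extra days.
Each full week contributes 5 weekdays (Mon–Fri): 8 × 5 = 40.
The 2 extra days are Wednesday, Thursday — 2 of them qualify.
Total: 40 + 2 = 42.
Holidays: 18 January 1950 (Wed); 6 March 1950 (Mon); 8 March 1950 (Wed).
All 3 holidays fall on weekdays, so subtract 3.
Business days: 42 − 3 = 39.

39 business days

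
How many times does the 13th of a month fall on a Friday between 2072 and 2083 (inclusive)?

20

Friday-the-13ths by year:
2072: May
2073: Jan, Oct
2074: Apr, Jul
2075: Sep, Dec
2076: Mar, Nov
2077: Aug
2078: May
2079: Jan, Oct
2080: Sep, Dec
2081: Jun
2082: Feb, Mar, Nov
2083: Aug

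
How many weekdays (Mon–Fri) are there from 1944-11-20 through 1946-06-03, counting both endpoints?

401 weekdays

1944-11-20 is a Monday.
The range spans 561 days (inclusive of both endpoints).
561 = 7 × 80 + 1, so there are 80 full weeks plus 1 extra day.
Each full week contributes 5 weekdays (Mon–Fri): 80 × 5 = 400.
The 1 extra day is Mon — 1 of them qualifies.
Total: 400 + 1 = 401.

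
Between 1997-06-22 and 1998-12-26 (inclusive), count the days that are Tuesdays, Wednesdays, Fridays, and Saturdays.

1997-06-22 is a Sunday.
From 1997-06-22 to 1998-12-26 is 553 days inclusive.
553 = 7 × 79, so the span is exactly 79 full weeks.
Each full week contributes 4 days from the set (Tue, Wed, Fri, Sat): 79 × 4 = 316.
Total: 316.

316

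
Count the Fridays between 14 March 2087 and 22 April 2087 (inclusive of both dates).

6 Fridays

14 March 2087 is a Friday.
That's 40 days from start to end, counting both.
40 = 7 × 5 + 5, so there are 5 full weeks plus 5 extra days.
Each full week contributes one Friday: 5 so far.
The 5 extra days are Fri, Sat, Sun, Mon, Tue — 1 of them qualifies.
Total: 5 + 1 = 6.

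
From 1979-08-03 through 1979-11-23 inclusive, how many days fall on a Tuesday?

1979-08-03 is a Friday.
That's 113 days from start to end, counting both.
113 = 7 × 16 + 1, so there are 16 full weeks plus 1 extra day.
Each full week contributes one Tuesday: 16 so far.
The 1 extra day is Fri — none qualify.
Total: 16 + 0 = 16.

16 Tuesdays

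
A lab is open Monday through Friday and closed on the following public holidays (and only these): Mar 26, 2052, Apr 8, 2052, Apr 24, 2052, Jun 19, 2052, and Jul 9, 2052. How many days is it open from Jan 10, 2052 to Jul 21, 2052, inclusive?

Jan 10, 2052 is a Wednesday.
The range spans 194 days (inclusive of both endpoints).
194 = 7 × 27 + 5, so there are 27 full weeks plus 5 extra days.
Each full week contributes 5 weekdays (Mon–Fri): 27 × 5 = 135.
The 5 extra days are Wednesday, Thursday, Friday, Saturday, Sunday — 3 of them qualify.
Total: 135 + 3 = 138.
Holidays: Mar 26, 2052 (Tue); Apr 8, 2052 (Mon); Apr 24, 2052 (Wed); Jun 19, 2052 (Wed); Jul 9, 2052 (Tue).
All 5 holidays fall on weekdays, so subtract 5.
Business days: 138 − 5 = 133.

133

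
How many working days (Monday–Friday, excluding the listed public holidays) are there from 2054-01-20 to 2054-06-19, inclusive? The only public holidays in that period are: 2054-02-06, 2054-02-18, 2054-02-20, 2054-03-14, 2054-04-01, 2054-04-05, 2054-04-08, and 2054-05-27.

103 working days

2054-01-20 is a Tuesday.
The range spans 151 days (inclusive of both endpoints).
151 = 7 × 21 + 4, so there are 21 full weeks plus 4 extra days.
Each full week contributes 5 weekdays (Mon–Fri): 21 × 5 = 105.
The 4 extra days are Tuesday, Wednesday, Thursday, Friday — 4 of them qualify.
Total: 105 + 4 = 109.
Holidays: 2054-02-06 (Fri); 2054-02-18 (Wed); 2054-02-20 (Fri); 2054-03-14 (Sat); 2054-04-01 (Wed); 2054-04-05 (Sun); 2054-04-08 (Wed); 2054-05-27 (Wed).
6 of the 8 holidays fall on weekdays; the rest are weekends and were already excluded.
Business days: 109 − 6 = 103.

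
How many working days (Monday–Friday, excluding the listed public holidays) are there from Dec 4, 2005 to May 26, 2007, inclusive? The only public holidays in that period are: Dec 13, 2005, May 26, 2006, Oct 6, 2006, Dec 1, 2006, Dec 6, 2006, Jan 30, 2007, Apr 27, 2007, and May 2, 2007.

377

Dec 4, 2005 is a Sunday.
The range spans 539 days (inclusive of both endpoints).
539 = 7 × 77, so the span is exactly 77 full weeks.
Each full week contributes 5 weekdays (Mon–Fri): 77 × 5 = 385.
Holidays: Dec 13, 2005 (Tue); May 26, 2006 (Fri); Oct 6, 2006 (Fri); Dec 1, 2006 (Fri); Dec 6, 2006 (Wed); Jan 30, 2007 (Tue); Apr 27, 2007 (Fri); May 2, 2007 (Wed).
All 8 holidays fall on weekdays, so subtract 8.
Business days: 385 − 8 = 377.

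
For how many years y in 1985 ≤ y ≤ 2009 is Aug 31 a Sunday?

Day of week of August 31 in each year:
1985: Sat, 1986: Sun ✓, 1987: Mon, 1988: Wed, 1989: Thu, 1990: Fri, 1991: Sat, 1992: Mon, 1993: Tue, 1994: Wed, 1995: Thu, 1996: Sat, 1997: Sun ✓, 1998: Mon, 1999: Tue, 2000: Thu, 2001: Fri, 2002: Sat, 2003: Sun ✓, 2004: Tue, 2005: Wed, 2006: Thu, 2007: Fri, 2008: Sun ✓, 2009: Mon
Sundays: 1986, 1997, 2003, 2008.

4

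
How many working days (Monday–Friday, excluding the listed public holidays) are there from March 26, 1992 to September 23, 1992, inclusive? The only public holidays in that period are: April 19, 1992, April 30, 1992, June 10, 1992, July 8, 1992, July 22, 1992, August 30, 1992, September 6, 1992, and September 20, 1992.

126 working days

March 26, 1992 is a Thursday.
That's 182 days from start to end, counting both.
182 = 7 × 26, so the span is exactly 26 full weeks.
Each full week contributes 5 weekdays (Mon–Fri): 26 × 5 = 130.
Total: 130.
Holidays: April 19, 1992 (Sun); April 30, 1992 (Thu); June 10, 1992 (Wed); July 8, 1992 (Wed); July 22, 1992 (Wed); August 30, 1992 (Sun); September 6, 1992 (Sun); September 20, 1992 (Sun).
4 of the 8 holidays fall on weekdays; the rest are weekends and were already excluded.
Business days: 130 − 4 = 126.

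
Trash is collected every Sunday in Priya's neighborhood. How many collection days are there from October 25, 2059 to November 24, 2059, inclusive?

5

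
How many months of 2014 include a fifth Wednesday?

A month has five Wednesdays exactly when Wednesday falls within its first (length − 28) days.
Jan: 31 days, starts Wed → 5 of Wed, Thu, Fri ✓
Feb: 28 days, starts Sat → 5 of (none)
Mar: 31 days, starts Sat → 5 of Sat, Sun, Mon
Apr: 30 days, starts Tue → 5 of Tue, Wed ✓
May: 31 days, starts Thu → 5 of Thu, Fri, Sat
Jun: 30 days, starts Sun → 5 of Sun, Mon
Jul: 31 days, starts Tue → 5 of Tue, Wed, Thu ✓
Aug: 31 days, starts Fri → 5 of Fri, Sat, Sun
Sep: 30 days, starts Mon → 5 of Mon, Tue
Oct: 31 days, starts Wed → 5 of Wed, Thu, Fri ✓
Nov: 30 days, starts Sat → 5 of Sat, Sun
Dec: 31 days, starts Mon → 5 of Mon, Tue, Wed ✓
Months with five Wednesdays: Jan, Apr, Jul, Oct, Dec.

5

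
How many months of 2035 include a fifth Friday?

4

A month has five Fridays exactly when Friday falls within its first (length − 28) days.
Jan: 31 days, starts Mon → 5 of Mon, Tue, Wed
Feb: 28 days, starts Thu → 5 of (none)
Mar: 31 days, starts Thu → 5 of Thu, Fri, Sat ✓
Apr: 30 days, starts Sun → 5 of Sun, Mon
May: 31 days, starts Tue → 5 of Tue, Wed, Thu
Jun: 30 days, starts Fri → 5 of Fri, Sat ✓
Jul: 31 days, starts Sun → 5 of Sun, Mon, Tue
Aug: 31 days, starts Wed → 5 of Wed, Thu, Fri ✓
Sep: 30 days, starts Sat → 5 of Sat, Sun
Oct: 31 days, starts Mon → 5 of Mon, Tue, Wed
Nov: 30 days, starts Thu → 5 of Thu, Fri ✓
Dec: 31 days, starts Sat → 5 of Sat, Sun, Mon
Months with five Fridays: Mar, Jun, Aug, Nov.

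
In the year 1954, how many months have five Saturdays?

A month has five Saturdays exactly when Saturday falls within its first (length − 28) days.
Jan: 31 days, starts Fri → 5 of Fri, Sat, Sun ✓
Feb: 28 days, starts Mon → 5 of (none)
Mar: 31 days, starts Mon → 5 of Mon, Tue, Wed
Apr: 30 days, starts Thu → 5 of Thu, Fri
May: 31 days, starts Sat → 5 of Sat, Sun, Mon ✓
Jun: 30 days, starts Tue → 5 of Tue, Wed
Jul: 31 days, starts Thu → 5 of Thu, Fri, Sat ✓
Aug: 31 days, starts Sun → 5 of Sun, Mon, Tue
Sep: 30 days, starts Wed → 5 of Wed, Thu
Oct: 31 days, starts Fri → 5 of Fri, Sat, Sun ✓
Nov: 30 days, starts Mon → 5 of Mon, Tue
Dec: 31 days, starts Wed → 5 of Wed, Thu, Fri
Months with five Saturdays: Jan, May, Jul, Oct.

4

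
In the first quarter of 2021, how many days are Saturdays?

13

2021-01-01 is a Friday.
That's 90 days from start to end, counting both.
90 = 7 × 12 + 6, so there are 12 full weeks plus 6 extra days.
Each full week contributes one Saturday: 12 so far.
The 6 extra days are Friday, Saturday, Sunday, Monday, Tuesday, Wednesday — 1 of them qualifies.
Total: 12 + 1 = 13.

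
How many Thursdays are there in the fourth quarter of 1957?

13

October 1, 1957 is a Tuesday.
From October 1, 1957 to December 31, 1957 is 92 days inclusive.
92 = 7 × 13 + 1, so there are 13 full weeks plus 1 extra day.
Each full week contributes one Thursday: 13 so far.
The 1 extra day is Tuesday — none qualify.
Total: 13 + 0 = 13.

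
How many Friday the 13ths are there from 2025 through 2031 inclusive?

11

Friday-the-13ths by year:
2025: Jun
2026: Feb, Mar, Nov
2027: Aug
2028: Oct
2029: Apr, Jul
2030: Sep, Dec
2031: Jun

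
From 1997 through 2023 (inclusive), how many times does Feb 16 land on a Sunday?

4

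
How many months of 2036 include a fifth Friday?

A month has five Fridays exactly when Friday falls within its first (length − 28) days.
Jan: 31 days, starts Tue → 5 of Tue, Wed, Thu
Feb: 29 days, starts Fri → 5 of Fri ✓
Mar: 31 days, starts Sat → 5 of Sat, Sun, Mon
Apr: 30 days, starts Tue → 5 of Tue, Wed
May: 31 days, starts Thu → 5 of Thu, Fri, Sat ✓
Jun: 30 days, starts Sun → 5 of Sun, Mon
Jul: 31 days, starts Tue → 5 of Tue, Wed, Thu
Aug: 31 days, starts Fri → 5 of Fri, Sat, Sun ✓
Sep: 30 days, starts Mon → 5 of Mon, Tue
Oct: 31 days, starts Wed → 5 of Wed, Thu, Fri ✓
Nov: 30 days, starts Sat → 5 of Sat, Sun
Dec: 31 days, starts Mon → 5 of Mon, Tue, Wed
Months with five Fridays: Feb, May, Aug, Oct.

4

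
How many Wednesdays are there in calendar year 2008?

53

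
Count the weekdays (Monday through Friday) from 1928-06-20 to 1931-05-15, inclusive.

1928-06-20 is a Wednesday.
From 1928-06-20 to 1931-05-15 is 1060 days inclusive.
1060 = 7 × 151 + 3, so there are 151 full weeks plus 3 extra days.
Each full week contributes 5 weekdays (Mon–Fri): 151 × 5 = 755.
The 3 extra days are Wed, Thu, Fri — 3 of them qualify.
Total: 755 + 3 = 758.

758 weekdays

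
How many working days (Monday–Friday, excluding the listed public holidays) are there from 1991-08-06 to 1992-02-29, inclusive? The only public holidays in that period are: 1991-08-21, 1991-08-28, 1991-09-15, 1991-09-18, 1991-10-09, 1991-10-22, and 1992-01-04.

144

1991-08-06 is a Tuesday.
That's 208 days from start to end, counting both.
208 = 7 × 29 + 5, so there are 29 full weeks plus 5 extra days.
Each full week contributes 5 weekdays (Mon–Fri): 29 × 5 = 145.
The 5 extra days are Tue, Wed, Thu, Fri, Sat — 4 of them qualify.
Total: 145 + 4 = 149.
Holidays: 1991-08-21 (Wed); 1991-08-28 (Wed); 1991-09-15 (Sun); 1991-09-18 (Wed); 1991-10-09 (Wed); 1991-10-22 (Tue); 1992-01-04 (Sat).
5 of the 7 holidays fall on weekdays; the rest are weekends and were already excluded.
Business days: 149 − 5 = 144.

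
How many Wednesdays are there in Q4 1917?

13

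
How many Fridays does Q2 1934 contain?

13

1 April 1934 is a Sunday.
That's 91 days from start to end, counting both.
91 = 7 × 13, so the span is exactly 13 full weeks.
Each full week contributes one Friday: 13 so far.
Total: 13.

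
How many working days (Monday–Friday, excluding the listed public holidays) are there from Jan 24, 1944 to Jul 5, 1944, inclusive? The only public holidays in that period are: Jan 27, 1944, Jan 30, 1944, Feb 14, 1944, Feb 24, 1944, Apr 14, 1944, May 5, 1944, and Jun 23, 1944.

112 working days

Jan 24, 1944 is a Monday.
That's 164 days from start to end, counting both.
164 = 7 × 23 + 3, so there are 23 full weeks plus 3 extra days.
Each full week contributes 5 weekdays (Mon–Fri): 23 × 5 = 115.
The 3 extra days are Mon, Tue, Wed — 3 of them qualify.
Total: 115 + 3 = 118.
Holidays: Jan 27, 1944 (Thu); Jan 30, 1944 (Sun); Feb 14, 1944 (Mon); Feb 24, 1944 (Thu); Apr 14, 1944 (Fri); May 5, 1944 (Fri); Jun 23, 1944 (Fri).
6 of the 7 holidays fall on weekdays; the rest are weekends and were already excluded.
Business days: 118 − 6 = 112.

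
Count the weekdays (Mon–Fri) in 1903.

January 1, 1903 is a Thursday.
The range spans 365 days (inclusive of both endpoints).
365 = 7 × 52 + 1, so there are 52 full weeks plus 1 extra day.
Each full week contributes 5 weekdays (Mon–Fri): 52 × 5 = 260.
The 1 extra day is Thu — 1 of them qualifies.
Total: 260 + 1 = 261.

261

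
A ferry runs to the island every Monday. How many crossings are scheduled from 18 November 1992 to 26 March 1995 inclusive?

122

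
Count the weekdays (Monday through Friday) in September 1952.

1952-09-01 is a Monday.
That's 30 days from start to end, counting both.
30 = 7 × 4 + 2, so there are 4 full weeks plus 2 extra days.
Each full week contributes 5 weekdays (Mon–Fri): 4 × 5 = 20.
The 2 extra days are Mon, Tue — 2 of them qualify.
Total: 20 + 2 = 22.

22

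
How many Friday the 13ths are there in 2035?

2

The 13th falls on a Friday when the month's 13th has weekday Fri.
Jan 13 is Sat; Feb 13 is Tue; Mar 13 is Tue; Apr 13 is Fri ✓; May 13 is Sun; Jun 13 is Wed; Jul 13 is Fri ✓; Aug 13 is Mon; Sep 13 is Thu; Oct 13 is Sat; Nov 13 is Tue; Dec 13 is Thu.
Friday the 13ths: Apr, Jul.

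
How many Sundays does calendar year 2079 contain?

53

Jan 1, 2079 is a Sunday.
That's 365 days from start to end, counting both.
365 = 7 × 52 + 1, so there are 52 full weeks plus 1 extra day.
Each full week contributes one Sunday: 52 so far.
The 1 extra day is Sunday — 1 of them qualifies.
Total: 52 + 1 = 53.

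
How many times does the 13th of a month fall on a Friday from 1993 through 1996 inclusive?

6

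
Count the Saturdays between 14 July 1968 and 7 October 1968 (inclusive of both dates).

12

14 July 1968 is a Sunday.
That's 86 days from start to end, counting both.
86 = 7 × 12 + 2, so there are 12 full weeks plus 2 extra days.
Each full week contributes one Saturday: 12 so far.
The 2 extra days are Sunday, Monday — none qualify.
Total: 12 + 0 = 12.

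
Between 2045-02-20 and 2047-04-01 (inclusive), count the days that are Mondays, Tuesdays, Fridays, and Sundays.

441

2045-02-20 is a Monday.
That's 771 days from start to end, counting both.
771 = 7 × 110 + 1, so there are 110 full weeks plus 1 extra day.
Each full week contributes 4 days from the set (Mon, Tue, Fri, Sun): 110 × 4 = 440.
The 1 extra day is Mon — 1 of them qualifies.
Total: 440 + 1 = 441.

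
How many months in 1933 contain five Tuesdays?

4

A month has five Tuesdays exactly when Tuesday falls within its first (length − 28) days.
Jan: 31 days, starts Sun → 5 of Sun, Mon, Tue ✓
Feb: 28 days, starts Wed → 5 of (none)
Mar: 31 days, starts Wed → 5 of Wed, Thu, Fri
Apr: 30 days, starts Sat → 5 of Sat, Sun
May: 31 days, starts Mon → 5 of Mon, Tue, Wed ✓
Jun: 30 days, starts Thu → 5 of Thu, Fri
Jul: 31 days, starts Sat → 5 of Sat, Sun, Mon
Aug: 31 days, starts Tue → 5 of Tue, Wed, Thu ✓
Sep: 30 days, starts Fri → 5 of Fri, Sat
Oct: 31 days, starts Sun → 5 of Sun, Mon, Tue ✓
Nov: 30 days, starts Wed → 5 of Wed, Thu
Dec: 31 days, starts Fri → 5 of Fri, Sat, Sun
Months with five Tuesdays: Jan, May, Aug, Oct.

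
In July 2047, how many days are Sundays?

4

1 July 2047 is a Monday.
That's 31 days from start to end, counting both.
31 = 7 × 4 + 3, so there are 4 full weeks plus 3 extra days.
Each full week contributes one Sunday: 4 so far.
The 3 extra days are Monday, Tuesday, Wednesday — none qualify.
Total: 4 + 0 = 4.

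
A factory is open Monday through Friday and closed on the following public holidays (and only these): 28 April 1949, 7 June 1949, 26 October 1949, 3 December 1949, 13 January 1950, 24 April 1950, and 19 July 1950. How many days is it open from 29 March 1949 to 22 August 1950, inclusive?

360

29 March 1949 is a Tuesday.
From 29 March 1949 to 22 August 1950 is 512 days inclusive.
512 = 7 × 73 + 1, so there are 73 full weeks plus 1 extra day.
Each full week contributes 5 weekdays (Mon–Fri): 73 × 5 = 365.
The 1 extra day is Tue — 1 of them qualifies.
Total: 365 + 1 = 366.
Holidays: 28 April 1949 (Thu); 7 June 1949 (Tue); 26 October 1949 (Wed); 3 December 1949 (Sat); 13 January 1950 (Fri); 24 April 1950 (Mon); 19 July 1950 (Wed).
6 of the 7 holidays fall on weekdays; the rest are weekends and were already excluded.
Business days: 366 − 6 = 360.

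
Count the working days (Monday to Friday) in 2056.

260 weekdays

January 1, 2056 is a Saturday.
That's 366 days from start to end, counting both.
366 = 7 × 52 + 2, so there are 52 full weeks plus 2 extra days.
Each full week contributes 5 weekdays (Mon–Fri): 52 × 5 = 260.
The 2 extra days are Sat, Sun — none qualify.
Total: 260 + 0 = 260.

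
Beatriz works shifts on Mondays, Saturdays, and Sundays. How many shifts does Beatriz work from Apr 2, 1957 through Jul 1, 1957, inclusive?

Apr 2, 1957 is a Tuesday.
From Apr 2, 1957 to Jul 1, 1957 is 91 days inclusive.
91 = 7 × 13, so the span is exactly 13 full weeks.
Each full week contributes 3 days from the set (Mon, Sat, Sun): 13 × 3 = 39.
Total: 39.

39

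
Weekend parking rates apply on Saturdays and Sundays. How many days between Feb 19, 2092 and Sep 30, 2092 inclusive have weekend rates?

Feb 19, 2092 is a Tuesday.
From Feb 19, 2092 to Sep 30, 2092 is 225 days inclusive.
225 = 7 × 32 + 1, so there are 32 full weeks plus 1 extra day.
Each full week contributes 2 weekend days (Sat, Sun): 32 × 2 = 64.
The 1 extra day is Tue — none qualify.
Total: 64 + 0 = 64.

64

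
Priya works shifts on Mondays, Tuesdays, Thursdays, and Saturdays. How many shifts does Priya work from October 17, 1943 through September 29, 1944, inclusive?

199

October 17, 1943 is a Sunday.
From October 17, 1943 to September 29, 1944 is 349 days inclusive.
349 = 7 × 49 + 6, so there are 49 full weeks plus 6 extra days.
Each full week contributes 4 days from the set (Mon, Tue, Thu, Sat): 49 × 4 = 196.
The 6 extra days are Sun, Mon, Tue, Wed, Thu, Fri — 3 of them qualify.
Total: 196 + 3 = 199.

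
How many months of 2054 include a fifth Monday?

4

A month has five Mondays exactly when Monday falls within its first (length − 28) days.
Jan: 31 days, starts Thu → 5 of Thu, Fri, Sat
Feb: 28 days, starts Sun → 5 of (none)
Mar: 31 days, starts Sun → 5 of Sun, Mon, Tue ✓
Apr: 30 days, starts Wed → 5 of Wed, Thu
May: 31 days, starts Fri → 5 of Fri, Sat, Sun
Jun: 30 days, starts Mon → 5 of Mon, Tue ✓
Jul: 31 days, starts Wed → 5 of Wed, Thu, Fri
Aug: 31 days, starts Sat → 5 of Sat, Sun, Mon ✓
Sep: 30 days, starts Tue → 5 of Tue, Wed
Oct: 31 days, starts Thu → 5 of Thu, Fri, Sat
Nov: 30 days, starts Sun → 5 of Sun, Mon ✓
Dec: 31 days, starts Tue → 5 of Tue, Wed, Thu
Months with five Mondays: Mar, Jun, Aug, Nov.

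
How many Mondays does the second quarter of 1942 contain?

13

1 April 1942 is a Wednesday.
From 1 April 1942 to 30 June 1942 is 91 days inclusive.
91 = 7 × 13, so the span is exactly 13 full weeks.
Each full week contributes one Monday: 13 so far.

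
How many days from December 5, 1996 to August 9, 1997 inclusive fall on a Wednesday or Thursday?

71

December 5, 1996 is a Thursday.
From December 5, 1996 to August 9, 1997 is 248 days inclusive.
248 = 7 × 35 + 3, so there are 35 full weeks plus 3 extra days.
Each full week contributes 2 days from the set (Wed, Thu): 35 × 2 = 70.
The 3 extra days are Thursday, Friday, Saturday — 1 of them qualifies.
Total: 70 + 1 = 71.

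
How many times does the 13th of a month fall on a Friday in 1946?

2

The 13th falls on a Friday when the month's 13th has weekday Fri.
Jan 13 is Sun; Feb 13 is Wed; Mar 13 is Wed; Apr 13 is Sat; May 13 is Mon; Jun 13 is Thu; Jul 13 is Sat; Aug 13 is Tue; Sep 13 is Fri ✓; Oct 13 is Sun; Nov 13 is Wed; Dec 13 is Fri ✓.
Friday the 13ths: Sep, Dec.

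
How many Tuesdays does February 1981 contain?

4

February 1, 1981 is a Sunday.
That's 28 days from start to end, counting both.
28 = 7 × 4, so the span is exactly 4 full weeks.
Each full week contributes one Tuesday: 4 so far.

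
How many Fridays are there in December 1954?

December 1, 1954 is a Wednesday.
From December 1, 1954 to December 31, 1954 is 31 days inclusive.
31 = 7 × 4 + 3, so there are 4 full weeks plus 3 extra days.
Each full week contributes one Friday: 4 so far.
The 3 extra days are Wednesday, Thursday, Friday — 1 of them qualifies.
Total: 4 + 1 = 5.

5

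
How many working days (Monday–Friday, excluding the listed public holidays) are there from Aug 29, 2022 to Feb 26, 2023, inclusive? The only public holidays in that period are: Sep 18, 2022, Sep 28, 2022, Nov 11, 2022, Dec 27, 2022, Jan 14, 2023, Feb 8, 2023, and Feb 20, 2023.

Aug 29, 2022 is a Monday.
From Aug 29, 2022 to Feb 26, 2023 is 182 days inclusive.
182 = 7 × 26, so the span is exactly 26 full weeks.
Each full week contributes 5 weekdays (Mon–Fri): 26 × 5 = 130.
Holidays: Sep 18, 2022 (Sun); Sep 28, 2022 (Wed); Nov 11, 2022 (Fri); Dec 27, 2022 (Tue); Jan 14, 2023 (Sat); Feb 8, 2023 (Wed); Feb 20, 2023 (Mon).
5 of the 7 holidays fall on weekdays; the rest are weekends and were already excluded.
Business days: 130 − 5 = 125.

125 working days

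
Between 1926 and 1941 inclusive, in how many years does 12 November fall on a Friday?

Day of week of November 12 in each year:
1926: Fri ✓, 1927: Sat, 1928: Mon, 1929: Tue, 1930: Wed, 1931: Thu, 1932: Sat, 1933: Sun, 1934: Mon, 1935: Tue, 1936: Thu, 1937: Fri ✓, 1938: Sat, 1939: Sun, 1940: Tue, 1941: Wed
Fridays: 1926, 1937.

2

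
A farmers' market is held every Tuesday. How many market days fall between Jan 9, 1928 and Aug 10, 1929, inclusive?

Jan 9, 1928 is a Monday.
From Jan 9, 1928 to Aug 10, 1929 is 580 days inclusive.
580 = 7 × 82 + 6, so there are 82 full weeks plus 6 extra days.
Each full week contributes one Tuesday: 82 so far.
The 6 extra days are Monday, Tuesday, Wednesday, Thursday, Friday, Saturday — 1 of them qualifies.
Total: 82 + 1 = 83.

83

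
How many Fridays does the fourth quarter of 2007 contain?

13

October 1, 2007 is a Monday.
The range spans 92 days (inclusive of both endpoints).
92 = 7 × 13 + 1, so there are 13 full weeks plus 1 extra day.
Each full week contributes one Friday: 13 so far.
The 1 extra day is Mon — none qualify.
Total: 13 + 0 = 13.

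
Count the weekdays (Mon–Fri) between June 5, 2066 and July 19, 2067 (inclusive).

June 5, 2066 is a Saturday.
From June 5, 2066 to July 19, 2067 is 410 days inclusive.
410 = 7 × 58 + 4, so there are 58 full weeks plus 4 extra days.
Each full week contributes 5 weekdays (Mon–Fri): 58 × 5 = 290.
The 4 extra days are Saturday, Sunday, Monday, Tuesday — 2 of them qualify.
Total: 290 + 2 = 292.

292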